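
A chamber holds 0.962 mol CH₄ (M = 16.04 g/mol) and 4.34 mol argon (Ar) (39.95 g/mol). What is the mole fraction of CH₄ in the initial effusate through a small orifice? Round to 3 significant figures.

Each component's effusion rate ∝ (its partial pressure)·(1/√M) ∝ n_i/√M_i.
Mole fraction of CH₄ in the effusate = (n_CH₄/√M_CH₄) / (n_CH₄/√M_CH₄ + n_Ar/√M_Ar)
= (0.962/√16.04) / (0.962/√16.04 + 4.34/√39.95) = 0.2402/(0.2402 + 0.6866) = 0.259.

0.259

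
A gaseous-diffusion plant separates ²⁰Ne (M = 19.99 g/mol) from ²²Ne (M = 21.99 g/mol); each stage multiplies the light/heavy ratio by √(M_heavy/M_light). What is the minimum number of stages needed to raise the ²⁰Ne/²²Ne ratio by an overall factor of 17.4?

60

Per stage α = (21.99/19.99)^(1/2) = 1.10005^0.5, giving ln α = 0.04768.
Need α^N ≥ 17.4 ⇒ N ≥ ln(17.4) / ln α = 2.856 / 0.04768 = 59.91.
So at least 60 stages are needed.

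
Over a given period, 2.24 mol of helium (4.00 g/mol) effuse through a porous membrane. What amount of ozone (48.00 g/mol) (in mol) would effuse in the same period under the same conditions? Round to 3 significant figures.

Using Graham's law: rate_O₃/rate_He = √(M_He/M_O₃) = √(4.00/48.00) = √0.08333 = 0.2887.
So the amount for O₃ is 2.24 × 0.2887 = 0.647 mol.

0.647 mol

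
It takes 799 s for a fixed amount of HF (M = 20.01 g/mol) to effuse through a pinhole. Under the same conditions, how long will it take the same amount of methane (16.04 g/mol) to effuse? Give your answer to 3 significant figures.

Since effusion rate ∝ 1/√M, t_CH₄/t_HF = √(M_CH₄/M_HF) = √(16.04/20.01) = √0.8016 = 0.8953.
So the time for CH₄ is 799 × 0.8953 = 715 s.

715 s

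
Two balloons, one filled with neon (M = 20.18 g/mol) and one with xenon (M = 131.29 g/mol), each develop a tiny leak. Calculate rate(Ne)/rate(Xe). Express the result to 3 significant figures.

2.55

By Graham's law, rate_Ne/rate_Xe = √(M_Xe/M_Ne) = √(131.29/20.18) = √6.506 = 2.55.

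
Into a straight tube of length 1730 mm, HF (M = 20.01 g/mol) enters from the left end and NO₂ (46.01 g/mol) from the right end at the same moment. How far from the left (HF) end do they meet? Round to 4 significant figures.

1042 mm

Distances travelled in equal time are proportional to diffusion rates, so d_HF/d_NO₂ = √(M_NO₂/M_HF) = √(46.01/20.01) = 1.516.
With d_HF + d_NO₂ = 1730 mm, d_NO₂ = 1730/(1 + 1.516) = 687.5 mm.
d_HF = 1730 − 687.5 = 1042 mm.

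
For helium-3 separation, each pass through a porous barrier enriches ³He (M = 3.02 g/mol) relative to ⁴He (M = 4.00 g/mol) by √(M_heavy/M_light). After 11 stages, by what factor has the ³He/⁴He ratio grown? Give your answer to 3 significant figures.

4.69

After 11 stages the ratio has grown by (√(4.00/3.02))^11 = (4.00/3.02)^(11/2).
= 1.32450^(11/2) = 4.69.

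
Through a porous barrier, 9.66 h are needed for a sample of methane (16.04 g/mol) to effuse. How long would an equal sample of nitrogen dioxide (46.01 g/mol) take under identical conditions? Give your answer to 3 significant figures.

16.4 h

By Graham's law, t_NO₂/t_CH₄ = √(M_NO₂/M_CH₄) = √(46.01/16.04) = √2.868 = 1.694.
So the time for NO₂ is 9.66 × 1.694 = 16.4 h.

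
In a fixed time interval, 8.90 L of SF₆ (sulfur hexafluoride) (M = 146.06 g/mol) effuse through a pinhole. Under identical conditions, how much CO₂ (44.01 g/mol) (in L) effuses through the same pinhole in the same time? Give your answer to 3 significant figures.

From Graham's law, rate_CO₂/rate_SF₆ = √(M_SF₆/M_CO₂) = √(146.06/44.01) = √3.319 = 1.822.
So the volume for CO₂ is 8.90 × 1.822 = 16.2 L.

16.2 L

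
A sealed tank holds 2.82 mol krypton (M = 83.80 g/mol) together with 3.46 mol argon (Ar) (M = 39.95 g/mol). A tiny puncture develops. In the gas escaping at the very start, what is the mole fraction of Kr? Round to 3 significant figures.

0.360

The effusion rate of species i is ∝ p_i/√M_i ∝ n_i/√M_i.
So x_Kr in the escaping gas = (n_Kr/√M_Kr) / Σ(n_i/√M_i)
= (2.82/√83.80) / (2.82/√83.80 + 3.46/√39.95) = 0.3081/(0.3081 + 0.5474) = 0.360.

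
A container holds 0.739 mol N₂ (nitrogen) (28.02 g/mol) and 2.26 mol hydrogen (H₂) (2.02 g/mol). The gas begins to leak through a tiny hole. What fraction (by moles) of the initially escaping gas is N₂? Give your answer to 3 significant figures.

0.0807

Rate_i ∝ x_i/√M_i (Graham's law weighted by mole fraction), so the effusate composition follows n_i/√M_i.
Mole fraction of N₂ in the effusate = (n_N₂/√M_N₂) / (n_N₂/√M_N₂ + n_H₂/√M_H₂)
= (0.739/√28.02) / (0.739/√28.02 + 2.26/√2.02) = 0.1396/(0.1396 + 1.590) = 0.0807.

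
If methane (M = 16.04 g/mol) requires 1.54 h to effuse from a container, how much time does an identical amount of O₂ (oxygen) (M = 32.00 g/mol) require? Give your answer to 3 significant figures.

Using Graham's law: t_O₂/t_CH₄ = √(M_O₂/M_CH₄) = √(32.00/16.04) = √1.995 = 1.412.
So the time for O₂ is 1.54 × 1.412 = 2.18 h.

2.18 h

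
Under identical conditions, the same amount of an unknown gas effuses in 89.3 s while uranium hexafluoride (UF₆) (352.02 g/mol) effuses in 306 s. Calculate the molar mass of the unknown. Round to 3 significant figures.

From Graham's law, t_X/t_UF₆ = √(M_X/M_UF₆).
89.3/306 = 0.2918 = √(M_X/352.02)
M_X = 352.02 × 0.2918² = 352.02 × 0.08516 = 30.0 g/mol

30.0 g/mol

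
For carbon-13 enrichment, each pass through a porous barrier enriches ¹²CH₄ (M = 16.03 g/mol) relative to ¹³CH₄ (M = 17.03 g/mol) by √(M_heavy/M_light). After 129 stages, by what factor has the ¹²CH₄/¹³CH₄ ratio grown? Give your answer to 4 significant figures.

The single-stage factor is √(M_heavy/M_light), so 129 stages give [√(17.03/16.03)]^129 = (17.03/16.03)^(129/2).
= 1.06238^(129/2) = 49.56.

49.56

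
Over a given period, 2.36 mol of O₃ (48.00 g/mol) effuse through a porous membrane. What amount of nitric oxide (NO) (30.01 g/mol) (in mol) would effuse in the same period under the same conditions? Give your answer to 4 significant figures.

From Graham's law, rate_NO/rate_O₃ = √(M_O₃/M_NO) = √(48.00/30.01) = √1.599 = 1.265.
So the amount for NO is 2.36 × 1.265 = 2.985 mol.

2.985 mol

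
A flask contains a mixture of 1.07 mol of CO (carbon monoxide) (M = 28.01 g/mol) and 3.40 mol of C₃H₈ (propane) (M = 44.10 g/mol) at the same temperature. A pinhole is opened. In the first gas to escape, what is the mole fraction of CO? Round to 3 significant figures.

0.283

Each component's effusion rate ∝ (its partial pressure)·(1/√M) ∝ n_i/√M_i.
So x_CO in the escaping gas = (n_CO/√M_CO) / Σ(n_i/√M_i)
= (1.07/√28.01) / (1.07/√28.01 + 3.40/√44.10) = 0.2022/(0.2022 + 0.5120) = 0.283.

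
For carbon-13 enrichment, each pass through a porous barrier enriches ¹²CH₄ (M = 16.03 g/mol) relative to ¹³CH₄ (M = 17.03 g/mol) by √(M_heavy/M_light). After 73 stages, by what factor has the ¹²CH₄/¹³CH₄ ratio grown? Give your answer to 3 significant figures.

9.10

The single-stage factor is √(M_heavy/M_light), so 73 stages give [√(17.03/16.03)]^73 = (17.03/16.03)^(73/2).
= 1.06238^(73/2) = 9.10.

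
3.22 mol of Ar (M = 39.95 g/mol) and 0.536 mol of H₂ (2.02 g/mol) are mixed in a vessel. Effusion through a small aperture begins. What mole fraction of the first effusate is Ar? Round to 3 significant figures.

0.575

Effusion rate of each component ∝ n_i/√M_i (partial pressure × 1/√M).
Mole fraction of Ar in the effusate = (n_Ar/√M_Ar) / (n_Ar/√M_Ar + n_H₂/√M_H₂)
= (3.22/√39.95) / (3.22/√39.95 + 0.536/√2.02) = 0.5094/(0.5094 + 0.3771) = 0.575.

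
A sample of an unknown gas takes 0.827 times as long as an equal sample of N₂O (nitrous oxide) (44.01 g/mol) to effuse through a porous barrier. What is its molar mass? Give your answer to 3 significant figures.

Using Graham's law: t_X/t_N₂O = √(M_X/M_N₂O).
0.827 = √(M_X/44.01)
M_X = 44.01 × 0.827² = 44.01 × 0.6839 = 30.1 g/mol

30.1 g/mol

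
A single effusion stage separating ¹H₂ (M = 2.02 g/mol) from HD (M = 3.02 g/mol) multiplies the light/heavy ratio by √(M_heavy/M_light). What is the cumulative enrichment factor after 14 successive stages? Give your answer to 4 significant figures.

16.70

Overall factor = α^14 with α = √(3.02/2.02), i.e. (3.02/2.02)^(14/2).
= 1.49505^7 = 16.70.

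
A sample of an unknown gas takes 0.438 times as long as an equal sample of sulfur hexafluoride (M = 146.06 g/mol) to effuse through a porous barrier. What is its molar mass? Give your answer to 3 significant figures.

28.0 g/mol

By Graham's law, t_X/t_SF₆ = √(M_X/M_SF₆).
0.438 = √(M_X/146.06)
M_X = 146.06 × 0.438² = 146.06 × 0.1918 = 28.0 g/mol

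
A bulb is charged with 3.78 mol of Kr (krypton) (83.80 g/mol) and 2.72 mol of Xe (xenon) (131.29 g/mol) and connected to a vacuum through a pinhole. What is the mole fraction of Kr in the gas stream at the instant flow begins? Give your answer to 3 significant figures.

0.635

Rate_i ∝ x_i/√M_i (Graham's law weighted by mole fraction), so the effusate composition follows n_i/√M_i.
Mole fraction of Kr in the effusate = (n_Kr/√M_Kr) / (n_Kr/√M_Kr + n_Xe/√M_Xe)
= (3.78/√83.80) / (3.78/√83.80 + 2.72/√131.29) = 0.4129/(0.4129 + 0.2374) = 0.635.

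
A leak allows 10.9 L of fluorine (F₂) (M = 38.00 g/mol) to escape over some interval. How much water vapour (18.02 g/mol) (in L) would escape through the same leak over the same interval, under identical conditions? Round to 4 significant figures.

15.83 L

Graham's law gives rate_H₂O/rate_F₂ = √(M_F₂/M_H₂O) = √(38.00/18.02) = √2.109 = 1.452.
So the volume for H₂O is 10.9 × 1.452 = 15.83 L.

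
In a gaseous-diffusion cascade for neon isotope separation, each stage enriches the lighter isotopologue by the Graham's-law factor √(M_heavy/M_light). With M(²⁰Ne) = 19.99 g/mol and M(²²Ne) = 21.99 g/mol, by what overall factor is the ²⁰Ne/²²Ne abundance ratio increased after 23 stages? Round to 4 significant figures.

Overall factor = α^23 with α = √(21.99/19.99), i.e. (21.99/19.99)^(23/2).
= 1.10005^(23/2) = 2.994.

2.994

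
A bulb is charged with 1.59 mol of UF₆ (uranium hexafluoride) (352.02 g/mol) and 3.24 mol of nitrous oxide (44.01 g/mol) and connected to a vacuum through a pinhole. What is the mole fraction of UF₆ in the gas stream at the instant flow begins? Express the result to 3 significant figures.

0.148

Effusion rate of each component ∝ n_i/√M_i (partial pressure × 1/√M).
Mole fraction of UF₆ in the effusate = (n_UF₆/√M_UF₆) / (n_UF₆/√M_UF₆ + n_N₂O/√M_N₂O)
= (1.59/√352.02) / (1.59/√352.02 + 3.24/√44.01) = 0.08474/(0.08474 + 0.4884) = 0.148.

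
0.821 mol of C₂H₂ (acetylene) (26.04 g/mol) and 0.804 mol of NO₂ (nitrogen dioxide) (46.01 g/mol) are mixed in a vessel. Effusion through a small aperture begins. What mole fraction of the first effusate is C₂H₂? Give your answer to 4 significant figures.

0.5758

Effusion rate of each component ∝ n_i/√M_i (partial pressure × 1/√M).
x_C₂H₂(eff) = (n_C₂H₂/√M_C₂H₂) / (n_C₂H₂/√M_C₂H₂ + n_NO₂/√M_NO₂)
= (0.821/√26.04) / (0.821/√26.04 + 0.804/√46.01) = 0.1609/(0.1609 + 0.1185) = 0.5758.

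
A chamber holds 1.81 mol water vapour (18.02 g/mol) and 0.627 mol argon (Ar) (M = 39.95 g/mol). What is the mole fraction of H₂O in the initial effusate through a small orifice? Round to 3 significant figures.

The effusion rate of species i is ∝ p_i/√M_i ∝ n_i/√M_i.
Mole fraction of H₂O in the effusate = (n_H₂O/√M_H₂O) / (n_H₂O/√M_H₂O + n_Ar/√M_Ar)
= (1.81/√18.02) / (1.81/√18.02 + 0.627/√39.95) = 0.4264/(0.4264 + 0.09920) = 0.811.

0.811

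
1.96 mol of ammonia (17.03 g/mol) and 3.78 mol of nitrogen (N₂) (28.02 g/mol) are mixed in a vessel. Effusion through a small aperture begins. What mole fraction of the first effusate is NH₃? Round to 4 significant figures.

0.3994

Effusion rate of each component ∝ n_i/√M_i (partial pressure × 1/√M).
Mole fraction of NH₃ in the effusate = (n_NH₃/√M_NH₃) / (n_NH₃/√M_NH₃ + n_N₂/√M_N₂)
= (1.96/√17.03) / (1.96/√17.03 + 3.78/√28.02) = 0.4750/(0.4750 + 0.7141) = 0.3994.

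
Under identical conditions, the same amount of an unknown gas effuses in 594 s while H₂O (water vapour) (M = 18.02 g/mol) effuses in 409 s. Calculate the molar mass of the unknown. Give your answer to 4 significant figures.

38.01 g/mol

Graham's law gives t_X/t_H₂O = √(M_X/M_H₂O).
594/409 = 1.452 = √(M_X/18.02)
M_X = 18.02 × 1.452² = 18.02 × 2.109 = 38.01 g/mol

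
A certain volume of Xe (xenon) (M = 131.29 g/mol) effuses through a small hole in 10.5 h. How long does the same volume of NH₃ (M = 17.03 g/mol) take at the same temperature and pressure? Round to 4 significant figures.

3.782 h

Using Graham's law: t_NH₃/t_Xe = √(M_NH₃/M_Xe) = √(17.03/131.29) = √0.1297 = 0.3602.
So the time for NH₃ is 10.5 × 0.3602 = 3.782 h.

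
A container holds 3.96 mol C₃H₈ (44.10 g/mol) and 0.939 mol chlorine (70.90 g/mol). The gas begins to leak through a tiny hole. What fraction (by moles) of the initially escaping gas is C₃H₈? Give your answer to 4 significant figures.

0.8425

Rate_i ∝ x_i/√M_i (Graham's law weighted by mole fraction), so the effusate composition follows n_i/√M_i.
x_C₃H₈(eff) = (n_C₃H₈/√M_C₃H₈) / (n_C₃H₈/√M_C₃H₈ + n_Cl₂/√M_Cl₂)
= (3.96/√44.10) / (3.96/√44.10 + 0.939/√70.90) = 0.5963/(0.5963 + 0.1115) = 0.8425.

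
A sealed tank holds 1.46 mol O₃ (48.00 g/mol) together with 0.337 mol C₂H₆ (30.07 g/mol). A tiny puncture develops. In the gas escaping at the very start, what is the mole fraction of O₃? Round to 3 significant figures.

0.774

Each component's effusion rate ∝ (its partial pressure)·(1/√M) ∝ n_i/√M_i.
Mole fraction of O₃ in the effusate = (n_O₃/√M_O₃) / (n_O₃/√M_O₃ + n_C₂H₆/√M_C₂H₆)
= (1.46/√48.00) / (1.46/√48.00 + 0.337/√30.07) = 0.2107/(0.2107 + 0.06146) = 0.774.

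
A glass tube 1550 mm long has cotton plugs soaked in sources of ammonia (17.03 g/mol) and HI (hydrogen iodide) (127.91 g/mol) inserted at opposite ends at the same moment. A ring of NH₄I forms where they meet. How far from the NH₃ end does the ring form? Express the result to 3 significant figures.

Graham's law gives d_NH₃/d_HI = rate_NH₃/rate_HI = √(M_HI/M_NH₃) = √(127.91/17.03) = 2.741.
With d_NH₃ + d_HI = 1550 mm, d_HI = 1550/(1 + 2.741) = 414.4 mm.
d_NH₃ = 1550 − 414.4 = 1140 mm.

1140 mm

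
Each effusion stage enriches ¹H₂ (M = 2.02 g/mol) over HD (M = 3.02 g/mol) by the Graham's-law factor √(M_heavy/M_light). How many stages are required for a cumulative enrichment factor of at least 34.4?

With α = √(3.02/2.02) per stage, ln α = ½ ln(1.49505) = 0.2011.
Need α^N ≥ 34.4 ⇒ N ≥ ln(34.4) / ln α = 3.538 / 0.2011 = 17.60.
Minimum whole number of stages: N = 18.

18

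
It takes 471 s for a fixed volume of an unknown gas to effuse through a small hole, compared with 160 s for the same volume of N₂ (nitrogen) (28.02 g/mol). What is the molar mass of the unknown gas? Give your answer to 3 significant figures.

243 g/mol

From Graham's law, t_X/t_N₂ = √(M_X/M_N₂).
471/160 = 2.944 = √(M_X/28.02)
M_X = 28.02 × 2.944² = 28.02 × 8.666 = 243 g/mol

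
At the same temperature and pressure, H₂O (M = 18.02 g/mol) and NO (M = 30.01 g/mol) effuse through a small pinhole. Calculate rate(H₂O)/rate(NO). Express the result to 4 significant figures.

1.290

From Graham's law, rate_H₂O/rate_NO = √(M_NO/M_H₂O) = √(30.01/18.02) = √1.665 = 1.290.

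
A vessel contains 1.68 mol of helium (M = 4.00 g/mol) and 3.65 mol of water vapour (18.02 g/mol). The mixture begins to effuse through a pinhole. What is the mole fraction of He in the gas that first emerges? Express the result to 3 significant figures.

Effusion rate of each component ∝ n_i/√M_i (partial pressure × 1/√M).
x_He(eff) = (n_He/√M_He) / (n_He/√M_He + n_H₂O/√M_H₂O)
= (1.68/√4.00) / (1.68/√4.00 + 3.65/√18.02) = 0.8400/(0.8400 + 0.8598) = 0.494.

0.494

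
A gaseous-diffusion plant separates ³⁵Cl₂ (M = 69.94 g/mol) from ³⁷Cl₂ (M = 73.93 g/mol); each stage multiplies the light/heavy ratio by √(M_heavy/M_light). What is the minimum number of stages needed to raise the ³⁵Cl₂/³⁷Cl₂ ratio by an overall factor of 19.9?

108

Single-stage factor α = √(73.93/69.94), so ln α = ½ ln(1.05705) = 0.02774.
Need α^N ≥ 19.9 ⇒ N ≥ ln(19.9) / ln α = 2.991 / 0.02774 = 107.81.
Rounding up, N = 108 stages.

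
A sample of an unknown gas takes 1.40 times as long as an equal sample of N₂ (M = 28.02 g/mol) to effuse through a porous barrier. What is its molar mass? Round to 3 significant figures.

54.9 g/mol

By Graham's law, t_X/t_N₂ = √(M_X/M_N₂).
1.40 = √(M_X/28.02)
M_X = 28.02 × 1.40² = 28.02 × 1.960 = 54.9 g/mol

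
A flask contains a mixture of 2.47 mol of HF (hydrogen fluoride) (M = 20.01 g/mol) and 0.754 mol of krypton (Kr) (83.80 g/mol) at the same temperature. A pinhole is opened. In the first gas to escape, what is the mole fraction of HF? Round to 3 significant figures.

0.870

The effusion rate of species i is ∝ p_i/√M_i ∝ n_i/√M_i.
Mole fraction of HF in the effusate = (n_HF/√M_HF) / (n_HF/√M_HF + n_Kr/√M_Kr)
= (2.47/√20.01) / (2.47/√20.01 + 0.754/√83.80) = 0.5522/(0.5522 + 0.08237) = 0.870.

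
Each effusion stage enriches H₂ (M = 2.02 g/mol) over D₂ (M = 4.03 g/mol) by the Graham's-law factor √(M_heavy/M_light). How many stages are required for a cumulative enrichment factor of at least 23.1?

10

Single-stage factor α = √(4.03/2.02), so ln α = ½ ln(1.99505) = 0.3453.
Need α^N ≥ 23.1 ⇒ N ≥ ln(23.1) / ln α = 3.140 / 0.3453 = 9.09.
Rounding up, N = 10 stages.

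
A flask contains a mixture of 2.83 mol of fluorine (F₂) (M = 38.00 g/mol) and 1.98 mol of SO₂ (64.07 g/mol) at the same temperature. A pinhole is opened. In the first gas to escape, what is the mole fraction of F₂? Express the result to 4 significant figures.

0.6498

Effusion rate of each component ∝ n_i/√M_i (partial pressure × 1/√M).
x_F₂(eff) = (n_F₂/√M_F₂) / (n_F₂/√M_F₂ + n_SO₂/√M_SO₂)
= (2.83/√38.00) / (2.83/√38.00 + 1.98/√64.07) = 0.4591/(0.4591 + 0.2474) = 0.6498.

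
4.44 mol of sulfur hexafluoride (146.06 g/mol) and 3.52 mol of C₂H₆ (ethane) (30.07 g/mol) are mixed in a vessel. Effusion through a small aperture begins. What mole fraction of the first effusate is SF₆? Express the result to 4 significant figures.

Effusion rate of each component ∝ n_i/√M_i (partial pressure × 1/√M).
x_SF₆(eff) = (n_SF₆/√M_SF₆) / (n_SF₆/√M_SF₆ + n_C₂H₆/√M_C₂H₆)
= (4.44/√146.06) / (4.44/√146.06 + 3.52/√30.07) = 0.3674/(0.3674 + 0.6419) = 0.3640.

0.3640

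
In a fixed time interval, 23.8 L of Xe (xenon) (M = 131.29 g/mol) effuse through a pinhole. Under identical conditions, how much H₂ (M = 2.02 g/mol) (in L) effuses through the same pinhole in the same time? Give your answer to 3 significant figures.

Using Graham's law: rate_H₂/rate_Xe = √(M_Xe/M_H₂) = √(131.29/2.02) = √65.00 = 8.062.
So the volume for H₂ is 23.8 × 8.062 = 192 L.

192 L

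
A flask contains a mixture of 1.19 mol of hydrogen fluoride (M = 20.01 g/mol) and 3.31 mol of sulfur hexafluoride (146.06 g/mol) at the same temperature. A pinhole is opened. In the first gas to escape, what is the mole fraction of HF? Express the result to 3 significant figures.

0.493

Each component's effusion rate ∝ (its partial pressure)·(1/√M) ∝ n_i/√M_i.
Mole fraction of HF in the effusate = (n_HF/√M_HF) / (n_HF/√M_HF + n_SF₆/√M_SF₆)
= (1.19/√20.01) / (1.19/√20.01 + 3.31/√146.06) = 0.2660/(0.2660 + 0.2739) = 0.493.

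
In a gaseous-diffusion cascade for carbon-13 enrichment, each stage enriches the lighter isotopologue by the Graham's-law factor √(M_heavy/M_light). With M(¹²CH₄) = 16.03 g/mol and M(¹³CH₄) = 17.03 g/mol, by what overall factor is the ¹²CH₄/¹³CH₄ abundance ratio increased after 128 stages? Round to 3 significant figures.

Each stage multiplies the ratio by α = √(17.03/16.03), so after 128 stages the overall factor is α^128 = (17.03/16.03)^(128/2).
= 1.06238^64 = 48.1.

48.1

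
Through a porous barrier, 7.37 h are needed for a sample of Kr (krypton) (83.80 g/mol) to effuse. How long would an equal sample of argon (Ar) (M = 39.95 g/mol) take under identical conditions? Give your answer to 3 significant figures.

5.09 h

From Graham's law, t_Ar/t_Kr = √(M_Ar/M_Kr) = √(39.95/83.80) = √0.4767 = 0.6905.
So the time for Ar is 7.37 × 0.6905 = 5.09 h.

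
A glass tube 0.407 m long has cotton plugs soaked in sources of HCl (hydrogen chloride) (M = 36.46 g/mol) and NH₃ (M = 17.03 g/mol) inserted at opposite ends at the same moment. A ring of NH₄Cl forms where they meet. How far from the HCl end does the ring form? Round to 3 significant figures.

The fronts meet when d_HCl + d_NH₃ = L with d_HCl/d_NH₃ = √(M_NH₃/M_HCl) (Graham's law). Here √(M_NH₃/M_HCl) = √(17.03/36.46) = 0.6834.
With d_HCl + d_NH₃ = 0.407 m, d_NH₃ = 0.407/(1 + 0.6834) = 0.2418 m.
d_HCl = 0.407 − 0.2418 = 0.165 m.

0.165 m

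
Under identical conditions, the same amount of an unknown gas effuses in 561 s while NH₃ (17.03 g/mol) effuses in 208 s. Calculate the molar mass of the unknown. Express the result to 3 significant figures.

124 g/mol

By Graham's law, t_X/t_NH₃ = √(M_X/M_NH₃).
561/208 = 2.697 = √(M_X/17.03)
M_X = 17.03 × 2.697² = 17.03 × 7.274 = 124 g/mol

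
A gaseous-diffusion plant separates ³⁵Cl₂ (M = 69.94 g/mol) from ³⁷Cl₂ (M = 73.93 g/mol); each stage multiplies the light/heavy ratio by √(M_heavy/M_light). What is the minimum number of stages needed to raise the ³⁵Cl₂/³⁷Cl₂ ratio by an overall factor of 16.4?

101

With α = √(73.93/69.94) per stage, ln α = ½ ln(1.05705) = 0.02774.
Need α^N ≥ 16.4 ⇒ N ≥ ln(16.4) / ln α = 2.797 / 0.02774 = 100.84.
So at least 101 stages are needed.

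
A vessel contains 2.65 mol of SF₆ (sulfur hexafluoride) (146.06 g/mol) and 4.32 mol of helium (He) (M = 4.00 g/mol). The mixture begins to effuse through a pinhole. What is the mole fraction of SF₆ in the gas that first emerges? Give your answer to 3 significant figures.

0.0922

Each component's effusion rate ∝ (its partial pressure)·(1/√M) ∝ n_i/√M_i.
Mole fraction of SF₆ in the effusate = (n_SF₆/√M_SF₆) / (n_SF₆/√M_SF₆ + n_He/√M_He)
= (2.65/√146.06) / (2.65/√146.06 + 4.32/√4.00) = 0.2193/(0.2193 + 2.160) = 0.0922.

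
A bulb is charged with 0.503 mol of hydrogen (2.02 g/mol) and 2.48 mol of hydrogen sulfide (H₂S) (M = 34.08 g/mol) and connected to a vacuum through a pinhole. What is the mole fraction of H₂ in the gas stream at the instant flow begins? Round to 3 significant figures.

0.454

The effusion rate of species i is ∝ p_i/√M_i ∝ n_i/√M_i.
x_H₂(eff) = (n_H₂/√M_H₂) / (n_H₂/√M_H₂ + n_H₂S/√M_H₂S)
= (0.503/√2.02) / (0.503/√2.02 + 2.48/√34.08) = 0.3539/(0.3539 + 0.4248) = 0.454.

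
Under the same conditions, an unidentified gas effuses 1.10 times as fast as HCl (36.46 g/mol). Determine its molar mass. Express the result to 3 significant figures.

30.1 g/mol

By Graham's law, rate_X/rate_HCl = √(M_HCl/M_X).
1.10 = √(36.46/M_X)
M_X = 36.46 / 1.10² = 36.46 / 1.210 = 30.1 g/mol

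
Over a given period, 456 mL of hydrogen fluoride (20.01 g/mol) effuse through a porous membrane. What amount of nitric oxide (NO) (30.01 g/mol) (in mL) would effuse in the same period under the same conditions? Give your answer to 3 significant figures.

372 mL

Using Graham's law: rate_NO/rate_HF = √(M_HF/M_NO) = √(20.01/30.01) = √0.6668 = 0.8166.
So the volume for NO is 456 × 0.8166 = 372 mL.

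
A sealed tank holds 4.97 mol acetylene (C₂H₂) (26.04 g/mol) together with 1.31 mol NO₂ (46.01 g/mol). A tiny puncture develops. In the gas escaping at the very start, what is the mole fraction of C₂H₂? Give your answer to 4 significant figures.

0.8345

Rate_i ∝ x_i/√M_i (Graham's law weighted by mole fraction), so the effusate composition follows n_i/√M_i.
Mole fraction of C₂H₂ in the effusate = (n_C₂H₂/√M_C₂H₂) / (n_C₂H₂/√M_C₂H₂ + n_NO₂/√M_NO₂)
= (4.97/√26.04) / (4.97/√26.04 + 1.31/√46.01) = 0.9739/(0.9739 + 0.1931) = 0.8345.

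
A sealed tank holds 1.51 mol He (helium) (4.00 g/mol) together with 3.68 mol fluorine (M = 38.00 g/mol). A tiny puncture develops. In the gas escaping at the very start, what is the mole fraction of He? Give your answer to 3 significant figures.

Each component's effusion rate ∝ (its partial pressure)·(1/√M) ∝ n_i/√M_i.
Mole fraction of He in the effusate = (n_He/√M_He) / (n_He/√M_He + n_F₂/√M_F₂)
= (1.51/√4.00) / (1.51/√4.00 + 3.68/√38.00) = 0.7550/(0.7550 + 0.5970) = 0.558.

0.558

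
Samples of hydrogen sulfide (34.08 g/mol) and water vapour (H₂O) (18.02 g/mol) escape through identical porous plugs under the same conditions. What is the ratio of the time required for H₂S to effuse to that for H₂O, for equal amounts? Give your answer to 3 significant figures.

From Graham's law, t_H₂S/t_H₂O = √(M_H₂S/M_H₂O) = √(34.08/18.02) = √1.891 = 1.38.

1.38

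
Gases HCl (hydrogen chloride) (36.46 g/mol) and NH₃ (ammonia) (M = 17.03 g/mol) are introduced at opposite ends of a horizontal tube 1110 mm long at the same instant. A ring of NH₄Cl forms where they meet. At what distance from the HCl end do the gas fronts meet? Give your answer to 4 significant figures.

450.6 mm

Distances travelled in equal time are proportional to diffusion rates, so d_HCl/d_NH₃ = √(M_NH₃/M_HCl) = √(17.03/36.46) = 0.6834.
With d_HCl + d_NH₃ = 1110 mm, d_NH₃ = 1110/(1 + 0.6834) = 659.4 mm.
d_HCl = 1110 − 659.4 = 450.6 mm.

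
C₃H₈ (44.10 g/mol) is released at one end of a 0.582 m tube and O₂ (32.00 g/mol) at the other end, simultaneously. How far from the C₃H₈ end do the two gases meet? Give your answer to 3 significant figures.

0.268 m

Graham's law gives d_C₃H₈/d_O₂ = rate_C₃H₈/rate_O₂ = √(M_O₂/M_C₃H₈) = √(32.00/44.10) = 0.8518.
With d_C₃H₈ + d_O₂ = 0.582 m, d_O₂ = 0.582/(1 + 0.8518) = 0.3143 m.
d_C₃H₈ = 0.582 − 0.3143 = 0.268 m.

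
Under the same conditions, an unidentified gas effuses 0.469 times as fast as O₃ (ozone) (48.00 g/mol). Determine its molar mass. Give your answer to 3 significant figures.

218 g/mol

Using Graham's law: rate_X/rate_O₃ = √(M_O₃/M_X).
0.469 = √(48.00/M_X)
M_X = 48.00 / 0.469² = 48.00 / 0.2200 = 218 g/mol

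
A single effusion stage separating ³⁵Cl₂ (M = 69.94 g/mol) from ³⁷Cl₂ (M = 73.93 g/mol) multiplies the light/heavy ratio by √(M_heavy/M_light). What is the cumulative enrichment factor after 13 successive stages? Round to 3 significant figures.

1.43

Each stage multiplies the ratio by α = √(73.93/69.94), so after 13 stages the overall factor is α^13 = (73.93/69.94)^(13/2).
= 1.05705^(13/2) = 1.43.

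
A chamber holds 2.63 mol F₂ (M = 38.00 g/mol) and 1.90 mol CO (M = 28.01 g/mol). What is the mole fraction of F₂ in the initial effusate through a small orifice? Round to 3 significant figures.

Effusion rate of each component ∝ n_i/√M_i (partial pressure × 1/√M).
So x_F₂ in the escaping gas = (n_F₂/√M_F₂) / Σ(n_i/√M_i)
= (2.63/√38.00) / (2.63/√38.00 + 1.90/√28.01) = 0.4266/(0.4266 + 0.3590) = 0.543.

0.543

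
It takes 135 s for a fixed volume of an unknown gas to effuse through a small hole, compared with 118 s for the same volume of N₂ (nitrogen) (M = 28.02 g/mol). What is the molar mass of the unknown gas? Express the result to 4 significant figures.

36.68 g/mol

Graham's law gives t_X/t_N₂ = √(M_X/M_N₂).
135/118 = 1.144 = √(M_X/28.02)
M_X = 28.02 × 1.144² = 28.02 × 1.309 = 36.68 g/mol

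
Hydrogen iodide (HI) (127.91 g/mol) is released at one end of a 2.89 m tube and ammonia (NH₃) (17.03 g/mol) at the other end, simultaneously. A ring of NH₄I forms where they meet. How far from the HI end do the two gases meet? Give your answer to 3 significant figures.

In equal time, each gas travels a distance ∝ its rate ∝ 1/√M, so d_HI/d_NH₃ = √(M_NH₃/M_HI) = √(17.03/127.91) = 0.3649.
With d_HI + d_NH₃ = 2.89 m, d_NH₃ = 2.89/(1 + 0.3649) = 2.117 m.
d_HI = 2.89 − 2.117 = 0.773 m.

0.773 m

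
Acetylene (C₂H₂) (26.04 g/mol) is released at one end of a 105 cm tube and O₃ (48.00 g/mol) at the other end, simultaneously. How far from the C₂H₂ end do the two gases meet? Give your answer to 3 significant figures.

The fronts meet when d_C₂H₂ + d_O₃ = L with d_C₂H₂/d_O₃ = √(M_O₃/M_C₂H₂) (Graham's law). Here √(M_O₃/M_C₂H₂) = √(48.00/26.04) = 1.358.
With d_C₂H₂ + d_O₃ = 105 cm, d_O₃ = 105/(1 + 1.358) = 44.54 cm.
d_C₂H₂ = 105 − 44.54 = 60.5 cm.

60.5 cm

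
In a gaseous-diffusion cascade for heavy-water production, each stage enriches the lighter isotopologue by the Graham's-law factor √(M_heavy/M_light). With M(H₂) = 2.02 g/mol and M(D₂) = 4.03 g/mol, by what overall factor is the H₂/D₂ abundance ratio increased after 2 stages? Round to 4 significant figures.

1.995

After 2 stages the ratio has grown by (√(4.03/2.02))^2 = (4.03/2.02)^(2/2).
= 1.99505^1 = 1.995.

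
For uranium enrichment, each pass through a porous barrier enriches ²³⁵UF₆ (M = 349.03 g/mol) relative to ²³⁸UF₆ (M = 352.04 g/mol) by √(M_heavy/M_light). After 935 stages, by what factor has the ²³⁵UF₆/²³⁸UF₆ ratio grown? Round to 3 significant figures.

After 935 stages the ratio has grown by (√(352.04/349.03))^935 = (352.04/349.03)^(935/2).
= 1.00862^(935/2) = 55.4.

55.4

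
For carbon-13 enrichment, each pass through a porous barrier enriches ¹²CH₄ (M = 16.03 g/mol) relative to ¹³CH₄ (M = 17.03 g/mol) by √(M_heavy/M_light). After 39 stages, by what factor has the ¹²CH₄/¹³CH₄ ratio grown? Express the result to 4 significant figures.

The single-stage factor is √(M_heavy/M_light), so 39 stages give [√(17.03/16.03)]^39 = (17.03/16.03)^(39/2).
= 1.06238^(39/2) = 3.254.

3.254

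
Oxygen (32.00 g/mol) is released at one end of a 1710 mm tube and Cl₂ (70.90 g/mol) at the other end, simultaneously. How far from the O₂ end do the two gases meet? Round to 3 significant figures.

In equal time, each gas travels a distance ∝ its rate ∝ 1/√M, so d_O₂/d_Cl₂ = √(M_Cl₂/M_O₂) = √(70.90/32.00) = 1.488.
With d_O₂ + d_Cl₂ = 1710 mm, d_Cl₂ = 1710/(1 + 1.488) = 687.2 mm.
d_O₂ = 1710 − 687.2 = 1020 mm.

1020 mm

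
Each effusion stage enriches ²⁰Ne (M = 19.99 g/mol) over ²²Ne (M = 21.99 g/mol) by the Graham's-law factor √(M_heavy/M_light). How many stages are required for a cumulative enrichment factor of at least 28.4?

Single-stage factor α = √(21.99/19.99), so ln α = ½ ln(1.10005) = 0.04768.
Need α^N ≥ 28.4 ⇒ N ≥ ln(28.4) / ln α = 3.346 / 0.04768 = 70.19.
Minimum whole number of stages: N = 71.

71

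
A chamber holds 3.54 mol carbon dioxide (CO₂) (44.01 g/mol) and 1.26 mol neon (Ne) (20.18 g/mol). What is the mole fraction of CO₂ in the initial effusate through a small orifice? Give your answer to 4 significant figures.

The effusion rate of species i is ∝ p_i/√M_i ∝ n_i/√M_i.
x_CO₂(eff) = (n_CO₂/√M_CO₂) / (n_CO₂/√M_CO₂ + n_Ne/√M_Ne)
= (3.54/√44.01) / (3.54/√44.01 + 1.26/√20.18) = 0.5336/(0.5336 + 0.2805) = 0.6555.

0.6555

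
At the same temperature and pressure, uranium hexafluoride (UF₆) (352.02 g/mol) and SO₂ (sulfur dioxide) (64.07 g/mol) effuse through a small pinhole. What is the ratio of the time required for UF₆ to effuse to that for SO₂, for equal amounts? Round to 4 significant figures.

From Graham's law, t_UF₆/t_SO₂ = √(M_UF₆/M_SO₂) = √(352.02/64.07) = √5.494 = 2.344.

2.344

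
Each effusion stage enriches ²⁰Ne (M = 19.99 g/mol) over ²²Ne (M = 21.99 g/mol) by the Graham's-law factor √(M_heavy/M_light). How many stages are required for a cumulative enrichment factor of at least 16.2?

Single-stage factor α = √(21.99/19.99), so ln α = ½ ln(1.10005) = 0.04768.
Need α^N ≥ 16.2 ⇒ N ≥ ln(16.2) / ln α = 2.785 / 0.04768 = 58.41.
Rounding up, N = 59 stages.

59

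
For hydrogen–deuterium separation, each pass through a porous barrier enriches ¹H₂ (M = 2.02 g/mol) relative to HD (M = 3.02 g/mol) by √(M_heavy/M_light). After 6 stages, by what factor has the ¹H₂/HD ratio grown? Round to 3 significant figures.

3.34

Overall factor = α^6 with α = √(3.02/2.02), i.e. (3.02/2.02)^(6/2).
= 1.49505^3 = 3.34.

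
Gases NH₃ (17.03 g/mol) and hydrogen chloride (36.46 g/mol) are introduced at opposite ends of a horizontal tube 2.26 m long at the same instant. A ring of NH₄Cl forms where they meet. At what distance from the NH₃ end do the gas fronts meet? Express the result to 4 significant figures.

1.342 m

Distances travelled in equal time are proportional to diffusion rates, so d_NH₃/d_HCl = √(M_HCl/M_NH₃) = √(36.46/17.03) = 1.463.
With d_NH₃ + d_HCl = 2.26 m, d_HCl = 2.26/(1 + 1.463) = 0.9175 m.
d_NH₃ = 2.26 − 0.9175 = 1.342 m.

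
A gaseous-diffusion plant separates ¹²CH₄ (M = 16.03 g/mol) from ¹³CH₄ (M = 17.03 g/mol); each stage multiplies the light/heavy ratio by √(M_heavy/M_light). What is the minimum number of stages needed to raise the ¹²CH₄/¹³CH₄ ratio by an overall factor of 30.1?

113

With α = √(17.03/16.03) per stage, ln α = ½ ln(1.06238) = 0.03026.
Need α^N ≥ 30.1 ⇒ N ≥ ln(30.1) / ln α = 3.405 / 0.03026 = 112.52.
So at least 113 stages are needed.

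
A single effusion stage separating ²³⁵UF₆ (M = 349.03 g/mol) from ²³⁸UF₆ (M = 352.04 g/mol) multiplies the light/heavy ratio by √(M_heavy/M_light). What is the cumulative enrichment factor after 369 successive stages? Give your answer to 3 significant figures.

4.88

The single-stage factor is √(M_heavy/M_light), so 369 stages give [√(352.04/349.03)]^369 = (352.04/349.03)^(369/2).
= 1.00862^(369/2) = 4.88.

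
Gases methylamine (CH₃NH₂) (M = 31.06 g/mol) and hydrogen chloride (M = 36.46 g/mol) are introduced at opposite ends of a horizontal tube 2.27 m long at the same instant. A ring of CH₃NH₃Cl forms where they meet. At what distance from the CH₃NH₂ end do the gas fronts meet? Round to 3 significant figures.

1.18 m

Distances travelled in equal time are proportional to diffusion rates, so d_CH₃NH₂/d_HCl = √(M_HCl/M_CH₃NH₂) = √(36.46/31.06) = 1.083.
With d_CH₃NH₂ + d_HCl = 2.27 m, d_HCl = 2.27/(1 + 1.083) = 1.090 m.
d_CH₃NH₂ = 2.27 − 1.090 = 1.18 m.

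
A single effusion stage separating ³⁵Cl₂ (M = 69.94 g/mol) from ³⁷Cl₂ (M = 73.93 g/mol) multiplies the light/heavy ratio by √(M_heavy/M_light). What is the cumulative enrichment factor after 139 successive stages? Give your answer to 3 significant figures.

Overall factor = α^139 with α = √(73.93/69.94), i.e. (73.93/69.94)^(139/2).
= 1.05705^(139/2) = 47.3.

47.3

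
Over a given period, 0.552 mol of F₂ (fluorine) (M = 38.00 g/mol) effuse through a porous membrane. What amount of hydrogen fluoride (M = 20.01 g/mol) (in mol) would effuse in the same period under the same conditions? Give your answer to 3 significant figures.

0.761 mol

Since effusion rate ∝ 1/√M, rate_HF/rate_F₂ = √(M_F₂/M_HF) = √(38.00/20.01) = √1.899 = 1.378.
So the amount for HF is 0.552 × 1.378 = 0.761 mol.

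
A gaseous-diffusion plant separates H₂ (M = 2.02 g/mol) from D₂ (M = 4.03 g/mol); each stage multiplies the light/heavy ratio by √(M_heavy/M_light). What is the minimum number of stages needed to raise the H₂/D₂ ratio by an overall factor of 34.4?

With α = √(4.03/2.02) per stage, ln α = ½ ln(1.99505) = 0.3453.
Need α^N ≥ 34.4 ⇒ N ≥ ln(34.4) / ln α = 3.538 / 0.3453 = 10.25.
So at least 11 stages are needed.

11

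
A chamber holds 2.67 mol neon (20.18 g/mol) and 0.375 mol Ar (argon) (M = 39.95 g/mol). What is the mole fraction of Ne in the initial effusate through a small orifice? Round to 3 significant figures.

Each component's effusion rate ∝ (its partial pressure)·(1/√M) ∝ n_i/√M_i.
So x_Ne in the escaping gas = (n_Ne/√M_Ne) / Σ(n_i/√M_i)
= (2.67/√20.18) / (2.67/√20.18 + 0.375/√39.95) = 0.5944/(0.5944 + 0.05933) = 0.909.

0.909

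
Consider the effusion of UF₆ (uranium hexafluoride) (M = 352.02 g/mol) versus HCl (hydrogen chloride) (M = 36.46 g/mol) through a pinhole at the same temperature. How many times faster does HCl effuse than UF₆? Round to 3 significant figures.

3.11

By Graham's law, rate_HCl/rate_UF₆ = √(M_UF₆/M_HCl) = √(352.02/36.46) = √9.655 = 3.11.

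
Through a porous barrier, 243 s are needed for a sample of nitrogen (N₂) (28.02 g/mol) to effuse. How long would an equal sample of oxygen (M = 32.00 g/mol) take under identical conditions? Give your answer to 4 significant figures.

From Graham's law, t_O₂/t_N₂ = √(M_O₂/M_N₂) = √(32.00/28.02) = √1.142 = 1.069.
So the time for O₂ is 243 × 1.069 = 259.7 s.

259.7 s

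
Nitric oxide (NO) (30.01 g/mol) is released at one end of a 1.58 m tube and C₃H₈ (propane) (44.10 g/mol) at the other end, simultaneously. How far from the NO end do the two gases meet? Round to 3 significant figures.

In equal time, each gas travels a distance ∝ its rate ∝ 1/√M, so d_NO/d_C₃H₈ = √(M_C₃H₈/M_NO) = √(44.10/30.01) = 1.212.
With d_NO + d_C₃H₈ = 1.58 m, d_C₃H₈ = 1.58/(1 + 1.212) = 0.7142 m.
d_NO = 1.58 − 0.7142 = 0.866 m.

0.866 m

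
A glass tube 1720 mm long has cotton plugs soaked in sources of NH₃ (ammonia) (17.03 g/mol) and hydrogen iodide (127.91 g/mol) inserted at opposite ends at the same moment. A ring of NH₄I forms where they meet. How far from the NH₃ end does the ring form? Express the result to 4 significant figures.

1260 mm

The fronts meet when d_NH₃ + d_HI = L with d_NH₃/d_HI = √(M_HI/M_NH₃) (Graham's law). Here √(M_HI/M_NH₃) = √(127.91/17.03) = 2.741.
With d_NH₃ + d_HI = 1720 mm, d_HI = 1720/(1 + 2.741) = 459.8 mm.
d_NH₃ = 1720 − 459.8 = 1260 mm.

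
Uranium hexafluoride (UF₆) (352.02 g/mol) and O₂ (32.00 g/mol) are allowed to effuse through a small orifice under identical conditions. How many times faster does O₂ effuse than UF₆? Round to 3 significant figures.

From Graham's law, rate_O₂/rate_UF₆ = √(M_UF₆/M_O₂) = √(352.02/32.00) = √11.00 = 3.32.

3.32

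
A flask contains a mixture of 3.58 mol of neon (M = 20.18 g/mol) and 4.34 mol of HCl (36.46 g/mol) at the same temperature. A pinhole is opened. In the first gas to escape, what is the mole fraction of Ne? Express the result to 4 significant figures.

Each component's effusion rate ∝ (its partial pressure)·(1/√M) ∝ n_i/√M_i.
Mole fraction of Ne in the effusate = (n_Ne/√M_Ne) / (n_Ne/√M_Ne + n_HCl/√M_HCl)
= (3.58/√20.18) / (3.58/√20.18 + 4.34/√36.46) = 0.7969/(0.7969 + 0.7188) = 0.5258.

0.5258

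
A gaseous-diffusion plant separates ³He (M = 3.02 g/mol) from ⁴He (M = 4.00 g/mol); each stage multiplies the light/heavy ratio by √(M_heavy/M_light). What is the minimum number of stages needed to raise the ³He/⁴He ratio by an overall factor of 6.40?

14

Single-stage factor α = √(4.00/3.02), so ln α = ½ ln(1.32450) = 0.1405.
Need α^N ≥ 6.40 ⇒ N ≥ ln(6.40) / ln α = 1.856 / 0.1405 = 13.21.
Minimum whole number of stages: N = 14.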